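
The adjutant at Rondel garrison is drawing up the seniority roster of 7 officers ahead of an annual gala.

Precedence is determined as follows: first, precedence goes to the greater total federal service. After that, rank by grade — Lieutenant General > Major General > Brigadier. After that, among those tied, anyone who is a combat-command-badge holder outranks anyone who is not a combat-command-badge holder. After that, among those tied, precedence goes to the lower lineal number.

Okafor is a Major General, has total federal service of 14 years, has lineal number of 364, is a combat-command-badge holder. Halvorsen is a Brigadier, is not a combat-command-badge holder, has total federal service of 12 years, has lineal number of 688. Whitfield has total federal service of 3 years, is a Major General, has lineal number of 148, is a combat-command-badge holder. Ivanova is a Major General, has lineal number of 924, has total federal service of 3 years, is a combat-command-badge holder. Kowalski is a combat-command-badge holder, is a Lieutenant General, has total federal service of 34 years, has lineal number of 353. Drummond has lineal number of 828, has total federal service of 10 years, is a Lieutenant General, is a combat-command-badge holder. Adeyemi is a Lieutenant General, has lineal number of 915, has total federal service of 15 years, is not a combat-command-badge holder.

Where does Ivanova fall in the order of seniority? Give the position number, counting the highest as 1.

By total federal service (higher first): Kowalski (34 years); then Adeyemi (15 years); then Okafor (14 years); then Halvorsen (12 years); then Drummond (10 years); then Whitfield and Ivanova (both 3 years).
Whitfield and Ivanova are each Major General, so the next rule applies.
Whitfield and Ivanova are each a combat-command-badge holder, so the next rule applies.
Among Whitfield and Ivanova, by lineal number (lower first): Whitfield (148) before Ivanova (924).
Order: Kowalski, Adeyemi, Okafor, Halvorsen, Drummond, Whitfield, Ivanova. So position 7.

7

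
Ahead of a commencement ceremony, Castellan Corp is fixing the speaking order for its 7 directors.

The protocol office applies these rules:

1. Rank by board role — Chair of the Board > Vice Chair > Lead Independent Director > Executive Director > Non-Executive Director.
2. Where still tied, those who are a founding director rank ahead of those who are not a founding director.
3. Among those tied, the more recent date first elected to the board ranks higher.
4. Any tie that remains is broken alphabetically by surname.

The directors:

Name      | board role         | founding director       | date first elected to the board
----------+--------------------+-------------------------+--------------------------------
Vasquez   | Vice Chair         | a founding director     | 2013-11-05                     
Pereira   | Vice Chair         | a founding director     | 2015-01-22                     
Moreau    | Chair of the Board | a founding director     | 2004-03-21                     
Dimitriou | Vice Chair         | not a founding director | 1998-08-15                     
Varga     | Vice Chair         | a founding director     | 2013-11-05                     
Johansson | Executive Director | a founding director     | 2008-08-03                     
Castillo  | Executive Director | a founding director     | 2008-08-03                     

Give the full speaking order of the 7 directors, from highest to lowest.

Moreau, Pereira, Varga, Vasquez, Dimitriou, Castillo, Johansson

By board role: Moreau (Chair of the Board); then Pereira, Varga, Vasquez and Dimitriou (Vice Chair); then Castillo and Johansson (Executive Director).
Among Pereira, Varga, Vasquez and Dimitriou, a founding director before not a founding director: Pereira, Varga and Vasquez (a founding director) before Dimitriou (not a founding director).
Among Pereira, Varga and Vasquez, by date first elected to the board (later first): Pereira (2015-01-22) before Varga and Vasquez (2013-11-05).
Among Varga and Vasquez, alphabetically by surname: Varga before Vasquez.
Castillo and Johansson are each a founding director, so the next rule applies.
Castillo and Johansson both have date first elected to the board 2008-08-03, so the next rule applies.
Among Castillo and Johansson, alphabetically by surname: Castillo before Johansson.
Full order: Moreau, Pereira, Varga, Vasquez, Dimitriou, Castillo, Johansson.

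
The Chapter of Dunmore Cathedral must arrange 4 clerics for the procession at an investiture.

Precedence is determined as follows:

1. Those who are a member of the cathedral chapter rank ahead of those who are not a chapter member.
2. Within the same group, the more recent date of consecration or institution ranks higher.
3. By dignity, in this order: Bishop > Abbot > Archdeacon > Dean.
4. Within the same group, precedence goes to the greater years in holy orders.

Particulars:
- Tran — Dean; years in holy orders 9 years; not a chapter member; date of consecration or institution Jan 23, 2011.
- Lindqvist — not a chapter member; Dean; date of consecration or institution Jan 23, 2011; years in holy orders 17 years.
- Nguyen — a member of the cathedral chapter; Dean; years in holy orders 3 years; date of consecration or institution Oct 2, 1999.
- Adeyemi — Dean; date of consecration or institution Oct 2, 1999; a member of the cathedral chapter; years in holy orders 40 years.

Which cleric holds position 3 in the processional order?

By the first rule: Adeyemi and Nguyen (both a member of the cathedral chapter); then Lindqvist and Tran (both not a chapter member).
Adeyemi and Nguyen both have date of consecration or institution Oct 2, 1999, so the next rule applies.
Adeyemi and Nguyen are each Dean, so the next rule applies.
Among Adeyemi and Nguyen, by years in holy orders (higher first): Adeyemi (40 years) before Nguyen (3 years).
Lindqvist and Tran both have date of consecration or institution Jan 23, 2011, so the next rule applies.
Lindqvist and Tran are each Dean, so the next rule applies.
Among Lindqvist and Tran, by years in holy orders (higher first): Lindqvist (17 years) before Tran (9 years).
Order: Adeyemi, Nguyen, Lindqvist, Tran.

Lindqvist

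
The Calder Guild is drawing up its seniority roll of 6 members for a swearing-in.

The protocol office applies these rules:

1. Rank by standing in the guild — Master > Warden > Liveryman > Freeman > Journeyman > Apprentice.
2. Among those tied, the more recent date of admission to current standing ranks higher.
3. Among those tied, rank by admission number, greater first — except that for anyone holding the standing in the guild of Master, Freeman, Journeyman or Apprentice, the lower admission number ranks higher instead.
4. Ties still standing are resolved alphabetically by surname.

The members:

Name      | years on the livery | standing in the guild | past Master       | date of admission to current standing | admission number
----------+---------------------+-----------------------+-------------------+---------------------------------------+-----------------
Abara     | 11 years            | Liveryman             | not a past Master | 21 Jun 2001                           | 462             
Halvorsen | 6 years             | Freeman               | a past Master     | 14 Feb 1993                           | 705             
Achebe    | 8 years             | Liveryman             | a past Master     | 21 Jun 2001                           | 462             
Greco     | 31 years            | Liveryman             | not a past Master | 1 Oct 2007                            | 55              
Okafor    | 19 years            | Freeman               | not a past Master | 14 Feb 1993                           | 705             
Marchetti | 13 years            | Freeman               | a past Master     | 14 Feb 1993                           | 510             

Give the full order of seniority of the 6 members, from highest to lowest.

Greco, Abara, Achebe, Marchetti, Halvorsen, Okafor

By standing in the guild: Greco, Abara and Achebe (Liveryman); then Marchetti, Halvorsen and Okafor (Freeman).
Among Greco, Abara and Achebe, by date of admission to current standing (later first): Greco (1 Oct 2007) before Abara and Achebe (21 Jun 2001).
Abara and Achebe both have admission number 462, so the next rule applies.
Among Abara and Achebe, alphabetically by surname: Abara before Achebe.
Marchetti, Halvorsen and Okafor all have date of admission to current standing 14 Feb 1993, so the next rule applies.
Among Marchetti, Halvorsen and Okafor, by admission number (lower first) (reversed rule for this group): Marchetti (510) before Halvorsen and Okafor (705).
Among Halvorsen and Okafor, alphabetically by surname: Halvorsen before Okafor.
Full order: Greco, Abara, Achebe, Marchetti, Halvorsen, Okafor.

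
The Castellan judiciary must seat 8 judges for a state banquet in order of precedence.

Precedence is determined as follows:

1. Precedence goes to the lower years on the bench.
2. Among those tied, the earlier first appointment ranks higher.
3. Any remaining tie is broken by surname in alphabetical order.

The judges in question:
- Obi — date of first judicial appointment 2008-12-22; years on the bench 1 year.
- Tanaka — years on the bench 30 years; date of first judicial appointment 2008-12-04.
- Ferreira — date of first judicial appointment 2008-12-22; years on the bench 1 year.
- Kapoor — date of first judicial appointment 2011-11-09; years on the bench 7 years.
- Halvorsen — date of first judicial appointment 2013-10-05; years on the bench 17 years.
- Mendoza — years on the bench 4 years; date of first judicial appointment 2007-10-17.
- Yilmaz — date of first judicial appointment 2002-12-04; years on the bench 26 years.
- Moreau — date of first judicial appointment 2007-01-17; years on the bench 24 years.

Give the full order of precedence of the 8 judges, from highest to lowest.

Ferreira, Obi, Mendoza, Kapoor, Halvorsen, Moreau, Yilmaz, Tanaka

By years on the bench (lower first): Ferreira and Obi (both 1 year); then Mendoza (4 years); then Kapoor (7 years); then Halvorsen (17 years); then Moreau (24 years); then Yilmaz (26 years); then Tanaka (30 years).
Ferreira and Obi both have date of first judicial appointment 2008-12-22, so the next rule applies.
Among Ferreira and Obi, alphabetically by surname: Ferreira before Obi.
Full order: Ferreira, Obi, Mendoza, Kapoor, Halvorsen, Moreau, Yilmaz, Tanaka.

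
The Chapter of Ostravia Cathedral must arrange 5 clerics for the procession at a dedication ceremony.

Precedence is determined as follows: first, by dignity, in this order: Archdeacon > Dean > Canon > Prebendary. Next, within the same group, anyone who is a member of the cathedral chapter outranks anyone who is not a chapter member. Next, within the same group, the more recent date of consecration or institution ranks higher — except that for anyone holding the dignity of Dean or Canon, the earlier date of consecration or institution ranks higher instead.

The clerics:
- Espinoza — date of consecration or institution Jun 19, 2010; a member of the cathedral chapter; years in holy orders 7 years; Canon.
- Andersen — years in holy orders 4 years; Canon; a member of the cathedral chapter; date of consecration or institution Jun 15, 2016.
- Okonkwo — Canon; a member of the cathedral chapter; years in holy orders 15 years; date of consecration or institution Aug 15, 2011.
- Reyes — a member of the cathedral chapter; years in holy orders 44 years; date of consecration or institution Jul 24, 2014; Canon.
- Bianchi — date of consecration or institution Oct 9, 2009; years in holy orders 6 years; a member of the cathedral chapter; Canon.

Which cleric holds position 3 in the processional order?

Okonkwo

By dignity: Bianchi, Espinoza, Okonkwo, Reyes and Andersen (Canon).
Bianchi, Espinoza, Okonkwo, Reyes and Andersen are each a member of the cathedral chapter, so the next rule applies.
Among Bianchi, Espinoza, Okonkwo, Reyes and Andersen, by date of consecration or institution (earlier first) (reversed rule for this group): Bianchi (Oct 9, 2009) before Espinoza (Jun 19, 2010) before Okonkwo (Aug 15, 2011) before Reyes (Jul 24, 2014) before Andersen (Jun 15, 2016).
Order: Bianchi, Espinoza, Okonkwo, Reyes, Andersen.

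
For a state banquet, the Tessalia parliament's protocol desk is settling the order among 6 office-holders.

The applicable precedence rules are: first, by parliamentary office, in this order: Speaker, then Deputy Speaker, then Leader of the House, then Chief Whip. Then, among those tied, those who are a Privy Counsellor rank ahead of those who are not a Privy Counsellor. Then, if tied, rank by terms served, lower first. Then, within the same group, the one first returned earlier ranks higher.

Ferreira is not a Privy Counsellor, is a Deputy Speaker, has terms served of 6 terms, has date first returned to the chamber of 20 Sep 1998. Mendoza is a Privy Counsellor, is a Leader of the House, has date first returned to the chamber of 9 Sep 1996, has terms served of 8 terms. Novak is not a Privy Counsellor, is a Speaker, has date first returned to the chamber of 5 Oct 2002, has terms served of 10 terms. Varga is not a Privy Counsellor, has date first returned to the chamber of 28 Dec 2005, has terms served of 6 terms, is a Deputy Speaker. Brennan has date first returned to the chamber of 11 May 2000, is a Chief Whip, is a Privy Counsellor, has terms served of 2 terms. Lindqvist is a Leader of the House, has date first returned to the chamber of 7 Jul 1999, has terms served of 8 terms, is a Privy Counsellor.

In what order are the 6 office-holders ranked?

Novak, Ferreira, Varga, Mendoza, Lindqvist, Brennan

By parliamentary office: Novak (Speaker); then Ferreira and Varga (Deputy Speaker); then Mendoza and Lindqvist (Leader of the House); then Brennan (Chief Whip).
Ferreira and Varga are each not a Privy Counsellor, so the next rule applies.
Ferreira and Varga both have terms served 6 terms, so the next rule applies.
Among Ferreira and Varga, by date first returned to the chamber (earlier first): Ferreira (20 Sep 1998) before Varga (28 Dec 2005).
Mendoza and Lindqvist are each a Privy Counsellor, so the next rule applies.
Mendoza and Lindqvist both have terms served 8 terms, so the next rule applies.
Among Mendoza and Lindqvist, by date first returned to the chamber (earlier first): Mendoza (9 Sep 1996) before Lindqvist (7 Jul 1999).
Full order: Novak, Ferreira, Varga, Mendoza, Lindqvist, Brennan.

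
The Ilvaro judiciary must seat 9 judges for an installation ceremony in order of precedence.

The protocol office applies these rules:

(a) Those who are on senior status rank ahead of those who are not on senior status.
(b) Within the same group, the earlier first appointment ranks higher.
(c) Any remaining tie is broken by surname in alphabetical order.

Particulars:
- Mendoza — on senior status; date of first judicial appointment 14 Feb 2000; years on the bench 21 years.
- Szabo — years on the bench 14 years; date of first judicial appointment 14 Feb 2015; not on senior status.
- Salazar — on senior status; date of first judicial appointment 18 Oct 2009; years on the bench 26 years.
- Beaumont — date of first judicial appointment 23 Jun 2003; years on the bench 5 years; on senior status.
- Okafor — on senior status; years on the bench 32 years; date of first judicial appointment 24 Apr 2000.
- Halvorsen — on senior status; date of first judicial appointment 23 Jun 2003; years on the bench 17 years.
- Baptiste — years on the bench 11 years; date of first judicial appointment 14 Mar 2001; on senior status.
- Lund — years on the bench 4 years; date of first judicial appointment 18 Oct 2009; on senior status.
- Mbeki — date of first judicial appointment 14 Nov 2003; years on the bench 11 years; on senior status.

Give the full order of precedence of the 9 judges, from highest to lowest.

Mendoza, Okafor, Baptiste, Beaumont, Halvorsen, Mbeki, Lund, Salazar, Szabo

By the first rule: Mendoza, Okafor, Baptiste, Beaumont, Halvorsen, Mbeki, Lund and Salazar (each on senior status); then Szabo (not on senior status).
Among Mendoza, Okafor, Baptiste, Beaumont, Halvorsen, Mbeki, Lund and Salazar, by date of first judicial appointment (earlier first): Mendoza (14 Feb 2000) before Okafor (24 Apr 2000) before Baptiste (14 Mar 2001) before Beaumont and Halvorsen (23 Jun 2003) before Mbeki (14 Nov 2003) before Lund and Salazar (18 Oct 2009).
Among Beaumont and Halvorsen, alphabetically by surname: Beaumont before Halvorsen.
Among Lund and Salazar, alphabetically by surname: Lund before Salazar.
Full order: Mendoza, Okafor, Baptiste, Beaumont, Halvorsen, Mbeki, Lund, Salazar, Szabo.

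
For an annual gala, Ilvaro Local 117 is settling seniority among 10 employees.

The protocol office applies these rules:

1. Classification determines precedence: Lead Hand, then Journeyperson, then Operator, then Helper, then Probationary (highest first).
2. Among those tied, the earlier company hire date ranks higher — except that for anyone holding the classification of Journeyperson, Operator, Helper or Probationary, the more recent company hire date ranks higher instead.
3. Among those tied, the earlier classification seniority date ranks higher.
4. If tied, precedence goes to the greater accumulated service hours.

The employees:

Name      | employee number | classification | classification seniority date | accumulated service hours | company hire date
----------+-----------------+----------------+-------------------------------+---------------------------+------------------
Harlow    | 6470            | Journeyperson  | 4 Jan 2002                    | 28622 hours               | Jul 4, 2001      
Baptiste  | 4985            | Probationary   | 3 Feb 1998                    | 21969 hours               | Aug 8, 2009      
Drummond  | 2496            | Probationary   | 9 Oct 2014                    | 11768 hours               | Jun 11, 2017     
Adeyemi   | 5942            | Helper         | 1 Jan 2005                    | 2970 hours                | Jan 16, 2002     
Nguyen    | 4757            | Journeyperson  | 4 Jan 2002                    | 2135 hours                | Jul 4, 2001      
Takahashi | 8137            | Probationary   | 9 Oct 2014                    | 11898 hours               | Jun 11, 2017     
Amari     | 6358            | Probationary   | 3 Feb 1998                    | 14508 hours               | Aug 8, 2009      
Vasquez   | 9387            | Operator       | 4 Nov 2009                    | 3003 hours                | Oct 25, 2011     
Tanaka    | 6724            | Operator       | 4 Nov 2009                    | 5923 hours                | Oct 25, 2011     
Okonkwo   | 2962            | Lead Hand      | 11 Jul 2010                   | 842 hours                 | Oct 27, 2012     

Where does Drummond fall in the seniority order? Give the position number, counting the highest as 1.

By classification: Okonkwo (Lead Hand); then Harlow and Nguyen (Journeyperson); then Tanaka and Vasquez (Operator); then Adeyemi (Helper); then Takahashi, Drummond, Baptiste and Amari (Probationary).
Harlow and Nguyen both have company hire date Jul 4, 2001, so the next rule applies.
Harlow and Nguyen both have classification seniority date 4 Jan 2002, so the next rule applies.
Among Harlow and Nguyen, by accumulated service hours (higher first): Harlow (28622 hours) before Nguyen (2135 hours).
Tanaka and Vasquez both have company hire date Oct 25, 2011, so the next rule applies.
Tanaka and Vasquez both have classification seniority date 4 Nov 2009, so the next rule applies.
Among Tanaka and Vasquez, by accumulated service hours (higher first): Tanaka (5923 hours) before Vasquez (3003 hours).
Among Takahashi, Drummond, Baptiste and Amari, by company hire date (later first) (reversed rule for this group): Takahashi and Drummond (Jun 11, 2017) before Baptiste and Amari (Aug 8, 2009).
Takahashi and Drummond both have classification seniority date 9 Oct 2014, so the next rule applies.
Among Takahashi and Drummond, by accumulated service hours (higher first): Takahashi (11898 hours) before Drummond (11768 hours).
Baptiste and Amari both have classification seniority date 3 Feb 1998, so the next rule applies.
Among Baptiste and Amari, by accumulated service hours (higher first): Baptiste (21969 hours) before Amari (14508 hours).
Order: Okonkwo, Harlow, Nguyen, Tanaka, Vasquez, Adeyemi, Takahashi, Drummond, Baptiste, Amari. So position 8.

8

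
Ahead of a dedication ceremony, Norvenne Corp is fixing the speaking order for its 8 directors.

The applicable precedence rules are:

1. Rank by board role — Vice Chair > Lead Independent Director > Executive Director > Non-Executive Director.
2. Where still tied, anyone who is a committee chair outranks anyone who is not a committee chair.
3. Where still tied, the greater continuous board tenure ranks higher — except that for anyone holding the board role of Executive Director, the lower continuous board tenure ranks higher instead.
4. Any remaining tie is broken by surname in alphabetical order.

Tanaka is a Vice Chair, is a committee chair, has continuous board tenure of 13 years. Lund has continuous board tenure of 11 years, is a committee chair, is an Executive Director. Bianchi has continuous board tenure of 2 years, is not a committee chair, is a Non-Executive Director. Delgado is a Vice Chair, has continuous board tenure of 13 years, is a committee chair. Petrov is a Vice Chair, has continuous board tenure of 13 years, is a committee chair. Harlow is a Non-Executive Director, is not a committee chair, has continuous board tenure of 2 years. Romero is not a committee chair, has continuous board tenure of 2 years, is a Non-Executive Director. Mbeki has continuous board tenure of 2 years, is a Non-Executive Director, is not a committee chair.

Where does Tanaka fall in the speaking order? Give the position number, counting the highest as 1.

3

By board role: Delgado, Petrov and Tanaka (Vice Chair); then Lund (Executive Director); then Bianchi, Harlow, Mbeki and Romero (Non-Executive Director).
Delgado, Petrov and Tanaka are each a committee chair, so the next rule applies.
Delgado, Petrov and Tanaka all have continuous board tenure 13 years, so the next rule applies.
Among Delgado, Petrov and Tanaka, alphabetically by surname: Delgado before Petrov before Tanaka.
Bianchi, Harlow, Mbeki and Romero are each not a committee chair, so the next rule applies.
Bianchi, Harlow, Mbeki and Romero all have continuous board tenure 2 years, so the next rule applies.
Among Bianchi, Harlow, Mbeki and Romero, alphabetically by surname: Bianchi before Harlow before Mbeki before Romero.
Order: Delgado, Petrov, Tanaka, Lund, Bianchi, Harlow, Mbeki, Romero. So position 3.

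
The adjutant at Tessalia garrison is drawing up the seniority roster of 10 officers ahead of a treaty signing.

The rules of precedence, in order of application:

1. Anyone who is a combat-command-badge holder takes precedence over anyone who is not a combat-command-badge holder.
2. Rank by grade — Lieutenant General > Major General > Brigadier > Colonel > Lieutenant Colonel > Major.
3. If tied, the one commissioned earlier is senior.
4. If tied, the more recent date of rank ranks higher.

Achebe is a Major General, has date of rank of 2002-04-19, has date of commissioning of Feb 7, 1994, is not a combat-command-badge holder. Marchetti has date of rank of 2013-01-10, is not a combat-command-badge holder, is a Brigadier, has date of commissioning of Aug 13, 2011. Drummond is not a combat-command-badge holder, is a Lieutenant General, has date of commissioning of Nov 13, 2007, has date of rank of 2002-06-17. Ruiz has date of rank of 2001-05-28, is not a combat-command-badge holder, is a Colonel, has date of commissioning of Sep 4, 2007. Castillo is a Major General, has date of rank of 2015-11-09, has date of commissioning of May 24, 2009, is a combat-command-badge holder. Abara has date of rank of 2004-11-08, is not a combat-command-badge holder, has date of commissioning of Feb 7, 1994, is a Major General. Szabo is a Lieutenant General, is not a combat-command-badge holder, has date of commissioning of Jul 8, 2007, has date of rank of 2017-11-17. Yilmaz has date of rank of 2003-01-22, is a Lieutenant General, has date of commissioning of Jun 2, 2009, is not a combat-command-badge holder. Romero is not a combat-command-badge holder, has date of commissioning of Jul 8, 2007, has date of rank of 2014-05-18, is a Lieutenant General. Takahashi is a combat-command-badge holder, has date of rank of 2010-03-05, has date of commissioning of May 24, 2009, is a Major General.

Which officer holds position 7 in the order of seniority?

Abara

By the first rule: Castillo and Takahashi (both a combat-command-badge holder); then Szabo, Romero, Drummond, Yilmaz, Abara, Achebe, Marchetti and Ruiz (each not a combat-command-badge holder).
Castillo and Takahashi are each Major General, so the next rule applies.
Castillo and Takahashi both have date of commissioning May 24, 2009, so the next rule applies.
Among Castillo and Takahashi, by date of rank (later first): Castillo (2015-11-09) before Takahashi (2010-03-05).
Among Szabo, Romero, Drummond, Yilmaz, Abara, Achebe, Marchetti and Ruiz, by grade: Szabo, Romero, Drummond and Yilmaz (Lieutenant General) before Abara and Achebe (Major General) before Marchetti (Brigadier) before Ruiz (Colonel).
Among Szabo, Romero, Drummond and Yilmaz, by date of commissioning (earlier first): Szabo and Romero (Jul 8, 2007) before Drummond (Nov 13, 2007) before Yilmaz (Jun 2, 2009).
Among Szabo and Romero, by date of rank (later first): Szabo (2017-11-17) before Romero (2014-05-18).
Abara and Achebe both have date of commissioning Feb 7, 1994, so the next rule applies.
Among Abara and Achebe, by date of rank (later first): Abara (2004-11-08) before Achebe (2002-04-19).
Order: Castillo, Takahashi, Szabo, Romero, Drummond, Yilmaz, Abara, Achebe, Marchetti, Ruiz.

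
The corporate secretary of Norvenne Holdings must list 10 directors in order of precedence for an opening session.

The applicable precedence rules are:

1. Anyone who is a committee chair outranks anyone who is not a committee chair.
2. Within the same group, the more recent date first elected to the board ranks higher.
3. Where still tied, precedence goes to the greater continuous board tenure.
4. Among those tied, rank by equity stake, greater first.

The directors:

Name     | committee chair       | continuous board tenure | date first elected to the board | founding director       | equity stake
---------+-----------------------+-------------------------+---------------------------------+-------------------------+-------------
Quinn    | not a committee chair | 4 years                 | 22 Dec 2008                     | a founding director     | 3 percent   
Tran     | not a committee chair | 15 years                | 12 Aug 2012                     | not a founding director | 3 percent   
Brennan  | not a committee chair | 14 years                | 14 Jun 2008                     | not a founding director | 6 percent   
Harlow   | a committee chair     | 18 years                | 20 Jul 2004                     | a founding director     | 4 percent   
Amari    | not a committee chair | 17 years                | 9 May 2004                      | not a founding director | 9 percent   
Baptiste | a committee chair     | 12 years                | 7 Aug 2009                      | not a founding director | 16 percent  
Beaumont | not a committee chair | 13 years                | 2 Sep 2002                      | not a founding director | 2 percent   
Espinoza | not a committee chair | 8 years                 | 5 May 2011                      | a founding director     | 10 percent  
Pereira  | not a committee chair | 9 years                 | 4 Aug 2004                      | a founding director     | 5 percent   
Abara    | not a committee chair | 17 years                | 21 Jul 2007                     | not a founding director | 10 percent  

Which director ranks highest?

Baptiste

By the first rule: Baptiste and Harlow (both a committee chair); then Tran, Espinoza, Quinn, Brennan, Abara, Pereira, Amari and Beaumont (each not a committee chair).
Among Baptiste and Harlow, by date first elected to the board (later first): Baptiste (7 Aug 2009) before Harlow (20 Jul 2004).
Among Tran, Espinoza, Quinn, Brennan, Abara, Pereira, Amari and Beaumont, by date first elected to the board (later first): Tran (12 Aug 2012) before Espinoza (5 May 2011) before Quinn (22 Dec 2008) before Brennan (14 Jun 2008) before Abara (21 Jul 2007) before Pereira (4 Aug 2004) before Amari (9 May 2004) before Beaumont (2 Sep 2002).
Order: Baptiste, Harlow, Tran, Espinoza, Quinn, Brennan, Abara, Pereira, Amari, Beaumont.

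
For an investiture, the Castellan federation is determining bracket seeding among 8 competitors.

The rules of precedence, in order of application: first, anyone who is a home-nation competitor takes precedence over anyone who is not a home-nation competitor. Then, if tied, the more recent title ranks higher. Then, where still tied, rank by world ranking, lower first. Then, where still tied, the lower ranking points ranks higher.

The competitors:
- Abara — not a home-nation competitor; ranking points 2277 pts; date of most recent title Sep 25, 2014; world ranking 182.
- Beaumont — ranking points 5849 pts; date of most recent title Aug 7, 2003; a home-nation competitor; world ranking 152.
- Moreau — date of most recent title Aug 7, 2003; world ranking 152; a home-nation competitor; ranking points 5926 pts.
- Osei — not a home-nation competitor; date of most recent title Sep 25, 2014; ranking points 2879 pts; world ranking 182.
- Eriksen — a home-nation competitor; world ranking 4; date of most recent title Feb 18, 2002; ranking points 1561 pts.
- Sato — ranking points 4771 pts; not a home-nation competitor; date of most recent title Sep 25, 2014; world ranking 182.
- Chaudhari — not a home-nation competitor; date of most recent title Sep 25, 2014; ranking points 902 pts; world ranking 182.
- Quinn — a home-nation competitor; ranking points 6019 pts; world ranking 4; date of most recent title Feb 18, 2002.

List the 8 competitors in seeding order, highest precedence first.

By the first rule: Beaumont, Moreau, Eriksen and Quinn (each a home-nation competitor); then Chaudhari, Abara, Osei and Sato (each not a home-nation competitor).
Among Beaumont, Moreau, Eriksen and Quinn, by date of most recent title (later first): Beaumont and Moreau (Aug 7, 2003) before Eriksen and Quinn (Feb 18, 2002).
Beaumont and Moreau both have world ranking 152, so the next rule applies.
Among Beaumont and Moreau, by ranking points (lower first): Beaumont (5849 pts) before Moreau (5926 pts).
Eriksen and Quinn both have world ranking 4, so the next rule applies.
Among Eriksen and Quinn, by ranking points (lower first): Eriksen (1561 pts) before Quinn (6019 pts).
Chaudhari, Abara, Osei and Sato all have date of most recent title Sep 25, 2014, so the next rule applies.
Chaudhari, Abara, Osei and Sato all have world ranking 182, so the next rule applies.
Among Chaudhari, Abara, Osei and Sato, by ranking points (lower first): Chaudhari (902 pts) before Abara (2277 pts) before Osei (2879 pts) before Sato (4771 pts).
Full order: Beaumont, Moreau, Eriksen, Quinn, Chaudhari, Abara, Osei, Sato.

Beaumont, Moreau, Eriksen, Quinn, Chaudhari, Abara, Osei, Sato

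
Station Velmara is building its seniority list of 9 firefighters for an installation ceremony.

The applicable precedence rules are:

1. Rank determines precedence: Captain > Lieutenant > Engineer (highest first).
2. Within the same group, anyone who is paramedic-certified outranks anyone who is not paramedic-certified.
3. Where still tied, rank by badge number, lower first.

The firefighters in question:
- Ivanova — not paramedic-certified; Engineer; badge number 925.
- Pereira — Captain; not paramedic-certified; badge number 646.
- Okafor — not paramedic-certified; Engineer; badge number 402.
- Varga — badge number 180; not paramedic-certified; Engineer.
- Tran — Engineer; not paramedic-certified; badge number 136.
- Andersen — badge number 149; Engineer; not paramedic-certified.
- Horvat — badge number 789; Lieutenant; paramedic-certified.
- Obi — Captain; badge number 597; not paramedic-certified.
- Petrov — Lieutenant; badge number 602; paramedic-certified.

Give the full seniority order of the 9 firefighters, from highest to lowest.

By rank: Obi and Pereira (Captain); then Petrov and Horvat (Lieutenant); then Tran, Andersen, Varga, Okafor and Ivanova (Engineer).
Obi and Pereira are each not paramedic-certified, so the next rule applies.
Among Obi and Pereira, by badge number (lower first): Obi (597) before Pereira (646).
Petrov and Horvat are each paramedic-certified, so the next rule applies.
Among Petrov and Horvat, by badge number (lower first): Petrov (602) before Horvat (789).
Tran, Andersen, Varga, Okafor and Ivanova are each not paramedic-certified, so the next rule applies.
Among Tran, Andersen, Varga, Okafor and Ivanova, by badge number (lower first): Tran (136) before Andersen (149) before Varga (180) before Okafor (402) before Ivanova (925).
Full order: Obi, Pereira, Petrov, Horvat, Tran, Andersen, Varga, Okafor, Ivanova.

Obi, Pereira, Petrov, Horvat, Tran, Andersen, Varga, Okafor, Ivanova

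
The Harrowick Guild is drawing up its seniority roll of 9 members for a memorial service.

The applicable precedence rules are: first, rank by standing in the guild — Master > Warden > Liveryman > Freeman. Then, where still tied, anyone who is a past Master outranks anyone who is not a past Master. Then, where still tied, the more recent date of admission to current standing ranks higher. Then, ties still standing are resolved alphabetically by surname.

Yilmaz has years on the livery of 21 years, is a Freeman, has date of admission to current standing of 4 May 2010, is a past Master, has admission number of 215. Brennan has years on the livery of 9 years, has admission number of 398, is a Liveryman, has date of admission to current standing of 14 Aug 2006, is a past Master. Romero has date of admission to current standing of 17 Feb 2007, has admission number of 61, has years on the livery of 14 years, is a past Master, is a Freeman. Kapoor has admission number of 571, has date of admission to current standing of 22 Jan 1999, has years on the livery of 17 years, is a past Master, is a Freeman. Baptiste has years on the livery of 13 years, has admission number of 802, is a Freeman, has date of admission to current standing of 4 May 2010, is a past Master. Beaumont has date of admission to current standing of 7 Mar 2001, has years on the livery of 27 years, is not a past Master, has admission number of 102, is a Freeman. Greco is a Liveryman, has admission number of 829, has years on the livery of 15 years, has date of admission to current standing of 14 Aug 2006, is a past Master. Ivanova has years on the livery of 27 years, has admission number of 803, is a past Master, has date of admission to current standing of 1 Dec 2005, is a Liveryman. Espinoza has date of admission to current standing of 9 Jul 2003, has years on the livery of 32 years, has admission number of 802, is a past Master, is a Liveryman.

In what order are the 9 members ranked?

By standing in the guild: Brennan, Greco, Ivanova and Espinoza (Liveryman); then Baptiste, Yilmaz, Romero, Kapoor and Beaumont (Freeman).
Brennan, Greco, Ivanova and Espinoza are each a past Master, so the next rule applies.
Among Brennan, Greco, Ivanova and Espinoza, by date of admission to current standing (later first): Brennan and Greco (14 Aug 2006) before Ivanova (1 Dec 2005) before Espinoza (9 Jul 2003).
Among Brennan and Greco, alphabetically by surname: Brennan before Greco.
Among Baptiste, Yilmaz, Romero, Kapoor and Beaumont, a past Master before not a past Master: Baptiste, Yilmaz, Romero and Kapoor (a past Master) before Beaumont (not a past Master).
Among Baptiste, Yilmaz, Romero and Kapoor, by date of admission to current standing (later first): Baptiste and Yilmaz (4 May 2010) before Romero (17 Feb 2007) before Kapoor (22 Jan 1999).
Among Baptiste and Yilmaz, alphabetically by surname: Baptiste before Yilmaz.
Full order: Brennan, Greco, Ivanova, Espinoza, Baptiste, Yilmaz, Romero, Kapoor, Beaumont.

Brennan, Greco, Ivanova, Espinoza, Baptiste, Yilmaz, Romero, Kapoor, Beaumont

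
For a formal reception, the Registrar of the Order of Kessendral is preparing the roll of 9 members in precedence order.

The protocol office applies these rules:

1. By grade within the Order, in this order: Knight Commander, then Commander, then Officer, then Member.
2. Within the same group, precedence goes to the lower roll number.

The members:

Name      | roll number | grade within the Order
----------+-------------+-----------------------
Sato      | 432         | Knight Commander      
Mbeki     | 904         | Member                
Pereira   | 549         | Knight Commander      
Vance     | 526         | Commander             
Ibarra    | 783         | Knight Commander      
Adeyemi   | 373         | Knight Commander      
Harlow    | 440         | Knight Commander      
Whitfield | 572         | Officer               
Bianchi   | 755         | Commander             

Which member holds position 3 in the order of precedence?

By grade within the Order: Adeyemi, Sato, Harlow, Pereira and Ibarra (Knight Commander); then Vance and Bianchi (Commander); then Whitfield (Officer); then Mbeki (Member).
Among Adeyemi, Sato, Harlow, Pereira and Ibarra, by roll number (lower first): Adeyemi (373) before Sato (432) before Harlow (440) before Pereira (549) before Ibarra (783).
Among Vance and Bianchi, by roll number (lower first): Vance (526) before Bianchi (755).
Order: Adeyemi, Sato, Harlow, Pereira, Ibarra, Vance, Bianchi, Whitfield, Mbeki.

Harlow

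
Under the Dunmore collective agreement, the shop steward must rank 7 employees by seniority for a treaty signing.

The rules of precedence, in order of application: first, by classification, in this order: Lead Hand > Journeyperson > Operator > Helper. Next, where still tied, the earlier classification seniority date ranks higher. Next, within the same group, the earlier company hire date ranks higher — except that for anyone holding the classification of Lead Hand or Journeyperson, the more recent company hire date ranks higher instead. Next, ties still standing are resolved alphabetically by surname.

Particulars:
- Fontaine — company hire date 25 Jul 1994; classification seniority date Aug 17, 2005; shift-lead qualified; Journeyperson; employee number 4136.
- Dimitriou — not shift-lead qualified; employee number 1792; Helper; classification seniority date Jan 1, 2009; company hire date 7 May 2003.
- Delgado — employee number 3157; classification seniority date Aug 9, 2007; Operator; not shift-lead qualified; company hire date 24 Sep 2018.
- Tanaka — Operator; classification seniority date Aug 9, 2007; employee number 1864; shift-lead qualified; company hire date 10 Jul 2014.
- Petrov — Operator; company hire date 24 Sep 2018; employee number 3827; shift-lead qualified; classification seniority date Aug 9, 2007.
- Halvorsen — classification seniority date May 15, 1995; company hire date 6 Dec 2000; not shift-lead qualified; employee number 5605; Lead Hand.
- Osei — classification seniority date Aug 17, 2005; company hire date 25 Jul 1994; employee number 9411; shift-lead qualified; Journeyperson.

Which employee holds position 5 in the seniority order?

Delgado

By classification: Halvorsen (Lead Hand); then Fontaine and Osei (Journeyperson); then Tanaka, Delgado and Petrov (Operator); then Dimitriou (Helper).
Fontaine and Osei both have classification seniority date Aug 17, 2005, so the next rule applies.
Fontaine and Osei both have company hire date 25 Jul 1994, so the next rule applies.
Among Fontaine and Osei, alphabetically by surname: Fontaine before Osei.
Tanaka, Delgado and Petrov all have classification seniority date Aug 9, 2007, so the next rule applies.
Among Tanaka, Delgado and Petrov, by company hire date (earlier first): Tanaka (10 Jul 2014) before Delgado and Petrov (24 Sep 2018).
Among Delgado and Petrov, alphabetically by surname: Delgado before Petrov.
Order: Halvorsen, Fontaine, Osei, Tanaka, Delgado, Petrov, Dimitriou.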